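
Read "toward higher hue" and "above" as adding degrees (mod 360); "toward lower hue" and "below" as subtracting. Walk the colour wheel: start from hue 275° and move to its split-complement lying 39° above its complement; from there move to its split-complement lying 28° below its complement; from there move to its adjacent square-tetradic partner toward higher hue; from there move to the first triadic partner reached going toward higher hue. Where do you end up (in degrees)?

136°

275 + 219 = 494 → 494 − 360 = 134°   (split-comp 39° ↑)
134 + 152 = 286°   (split-comp 28° ↓)
286 + 90 = 376 → 376 − 360 = 16°   (square ↑)
16 + 120 = 136°   (triadic ↑)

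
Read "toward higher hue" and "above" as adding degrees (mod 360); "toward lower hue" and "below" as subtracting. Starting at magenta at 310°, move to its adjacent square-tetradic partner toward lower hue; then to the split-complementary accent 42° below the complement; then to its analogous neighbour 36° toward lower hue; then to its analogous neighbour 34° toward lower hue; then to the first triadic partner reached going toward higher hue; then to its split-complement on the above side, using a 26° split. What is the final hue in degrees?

254°

−90° (square ↓): 310 − 90 = 220°
+138° (split-comp 42° ↓): 220 + 138 = 358°
−36° (analog 36° ↓): 358 − 36 = 322°
−34° (analog 34° ↓): 322 − 34 = 288°
+120° (triadic ↑): 288 + 120 = 408 → 408 − 360 = 48°
+206° (split-comp 26° ↑): 48 + 206 = 254°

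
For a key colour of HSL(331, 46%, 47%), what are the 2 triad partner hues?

A triad places three hues 120° apart.
331 + 120 = 451 → 451 − 360 = 91°
331 + 240 = 571 → 571 − 360 = 211°

91° and 211°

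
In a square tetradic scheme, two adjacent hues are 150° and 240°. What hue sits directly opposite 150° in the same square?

A square tetradic scheme places four hues 90° apart; opposite corners are 180° apart.
150 + 180 = 330°

330°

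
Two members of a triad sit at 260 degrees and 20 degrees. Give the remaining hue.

A triad spaces three hues 120° apart.
The full set is {20°, 140°, 260°}.

140°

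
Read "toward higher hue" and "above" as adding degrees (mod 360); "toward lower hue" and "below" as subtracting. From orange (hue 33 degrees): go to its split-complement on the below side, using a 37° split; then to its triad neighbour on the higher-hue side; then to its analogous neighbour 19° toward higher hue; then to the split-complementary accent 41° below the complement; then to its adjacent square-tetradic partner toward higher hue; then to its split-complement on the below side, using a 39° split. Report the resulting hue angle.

325°

33 + 143 = 176°   (split-comp 37° ↓)
176 + 120 = 296°   (triadic ↑)
296 + 19 = 315°   (analog 19° ↑)
315 + 139 = 454 → 454 − 360 = 94°   (split-comp 41° ↓)
94 + 90 = 184°   (square ↑)
184 + 141 = 325°   (split-comp 39° ↓)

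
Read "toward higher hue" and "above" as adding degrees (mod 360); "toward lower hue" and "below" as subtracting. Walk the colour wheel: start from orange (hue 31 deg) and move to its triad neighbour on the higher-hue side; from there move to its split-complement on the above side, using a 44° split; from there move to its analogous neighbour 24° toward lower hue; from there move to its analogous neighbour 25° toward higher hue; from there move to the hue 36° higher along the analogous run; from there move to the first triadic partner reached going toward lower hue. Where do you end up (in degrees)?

292°

31 + 120 = 151°   (triadic ↑)
151 + 224 = 375 → 375 − 360 = 15°   (split-comp 44° ↑)
15 − 24 = -9 → -9 + 360 = 351°   (analog 24° ↓)
351 + 25 = 376 → 376 − 360 = 16°   (analog 25° ↑)
16 + 36 = 52°   (analog 36° ↑)
52 − 120 = -68 → -68 + 360 = 292°   (triadic ↓)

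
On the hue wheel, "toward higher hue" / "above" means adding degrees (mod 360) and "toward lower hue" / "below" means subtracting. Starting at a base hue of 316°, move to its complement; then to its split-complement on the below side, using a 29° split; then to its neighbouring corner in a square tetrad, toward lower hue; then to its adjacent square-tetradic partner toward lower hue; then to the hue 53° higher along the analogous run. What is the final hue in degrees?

160°

+180° (complement): 316 + 180 = 496 → 496 − 360 = 136°
+151° (split-comp 29° ↓): 136 + 151 = 287°
−90° (square ↓): 287 − 90 = 197°
−90° (square ↓): 197 − 90 = 107°
+53° (analog 53° ↑): 107 + 53 = 160°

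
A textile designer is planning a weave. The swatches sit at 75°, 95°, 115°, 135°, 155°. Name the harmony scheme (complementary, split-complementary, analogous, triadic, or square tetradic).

Sort the hues: 75°, 95°, 115°, 135°, 155°.
Successive gaps around the wheel: 20°, 20°, 20°, 20°, 280°.
A run of hues at equal small steps (20°) with one large closing gap is an analogous group.

analogous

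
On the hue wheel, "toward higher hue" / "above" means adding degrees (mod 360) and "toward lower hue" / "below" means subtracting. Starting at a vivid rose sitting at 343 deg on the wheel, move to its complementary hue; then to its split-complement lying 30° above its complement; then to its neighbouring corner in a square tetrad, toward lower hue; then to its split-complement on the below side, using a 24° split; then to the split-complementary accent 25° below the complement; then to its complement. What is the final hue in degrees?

343 + 180 = 523 → 523 − 360 = 163°   (complement)
163 + 210 = 373 → 373 − 360 = 13°   (split-comp 30° ↑)
13 − 90 = -77 → -77 + 360 = 283°   (square ↓)
283 + 156 = 439 → 439 − 360 = 79°   (split-comp 24° ↓)
79 + 155 = 234°   (split-comp 25° ↓)
234 + 180 = 414 → 414 − 360 = 54°   (complement)

54°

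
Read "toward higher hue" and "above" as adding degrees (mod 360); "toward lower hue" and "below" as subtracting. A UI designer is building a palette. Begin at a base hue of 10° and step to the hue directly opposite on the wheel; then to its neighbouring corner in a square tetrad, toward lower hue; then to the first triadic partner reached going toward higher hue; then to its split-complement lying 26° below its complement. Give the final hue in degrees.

14°

complement +180°: 10 + 180 = 190°
square ↓ −90°: 190 − 90 = 100°
triadic ↑ +120°: 100 + 120 = 220°
split-comp 26° ↓ +154°: 220 + 154 = 374 → 374 − 360 = 14°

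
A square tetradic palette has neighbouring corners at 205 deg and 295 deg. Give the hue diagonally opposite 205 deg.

A square tetradic scheme places four hues 90° apart; opposite corners are 180° apart.
205 + 180 = 385 → 385 − 360 = 25°

25°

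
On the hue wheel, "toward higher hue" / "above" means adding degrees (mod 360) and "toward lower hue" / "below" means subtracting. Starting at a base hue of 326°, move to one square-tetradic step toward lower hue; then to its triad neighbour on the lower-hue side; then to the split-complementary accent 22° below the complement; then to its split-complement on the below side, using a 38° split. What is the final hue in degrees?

56°

−90° (square ↓): 326 − 90 = 236°
−120° (triadic ↓): 236 − 120 = 116°
+158° (split-comp 22° ↓): 116 + 158 = 274°
+142° (split-comp 38° ↓): 274 + 142 = 416 → 416 − 360 = 56°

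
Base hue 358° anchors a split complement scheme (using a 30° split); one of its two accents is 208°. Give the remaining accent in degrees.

148°

Split-complementary hues sit 30° either side of the complement.
Complement of the base 358°: 358 + 180 = 538 → 538 − 360 = 178°
The given accent 208° is 30° one side of 178°; the other accent sits 30° the other side: 178 − 30 = 148°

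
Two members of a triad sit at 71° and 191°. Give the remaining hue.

A triad spaces three hues 120° apart.
The full set is {71°, 191°, 311°}.

311°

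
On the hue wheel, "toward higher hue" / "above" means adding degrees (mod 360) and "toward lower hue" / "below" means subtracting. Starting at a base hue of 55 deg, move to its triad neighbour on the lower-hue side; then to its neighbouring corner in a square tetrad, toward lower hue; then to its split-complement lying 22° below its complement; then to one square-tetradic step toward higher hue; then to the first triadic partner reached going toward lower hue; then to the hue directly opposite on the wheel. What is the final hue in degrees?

55 − 120 = -65 → -65 + 360 = 295°   (triadic ↓)
295 − 90 = 205°   (square ↓)
205 + 158 = 363 → 363 − 360 = 3°   (split-comp 22° ↓)
3 + 90 = 93°   (square ↑)
93 − 120 = -27 → -27 + 360 = 333°   (triadic ↓)
333 + 180 = 513 → 513 − 360 = 153°   (complement)

153°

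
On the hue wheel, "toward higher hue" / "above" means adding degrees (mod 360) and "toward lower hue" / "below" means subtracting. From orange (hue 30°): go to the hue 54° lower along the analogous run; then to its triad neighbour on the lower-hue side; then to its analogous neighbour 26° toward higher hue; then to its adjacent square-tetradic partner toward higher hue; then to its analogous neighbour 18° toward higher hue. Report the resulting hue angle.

−54° (analog 54° ↓): 30 − 54 = -24 → -24 + 360 = 336°
−120° (triadic ↓): 336 − 120 = 216°
+26° (analog 26° ↑): 216 + 26 = 242°
+90° (square ↑): 242 + 90 = 332°
+18° (analog 18° ↑): 332 + 18 = 350°

350°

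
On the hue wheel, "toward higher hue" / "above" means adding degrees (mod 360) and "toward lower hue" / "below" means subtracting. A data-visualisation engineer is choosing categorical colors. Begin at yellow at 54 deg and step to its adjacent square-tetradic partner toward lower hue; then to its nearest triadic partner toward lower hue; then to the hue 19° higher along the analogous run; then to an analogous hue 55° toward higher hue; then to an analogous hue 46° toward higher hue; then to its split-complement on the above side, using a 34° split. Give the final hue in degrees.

square ↓ −90°: 54 − 90 = -36 → -36 + 360 = 324°
triadic ↓ −120°: 324 − 120 = 204°
analog 19° ↑ +19°: 204 + 19 = 223°
analog 55° ↑ +55°: 223 + 55 = 278°
analog 46° ↑ +46°: 278 + 46 = 324°
split-comp 34° ↑ +214°: 324 + 214 = 538 → 538 − 360 = 178°

178°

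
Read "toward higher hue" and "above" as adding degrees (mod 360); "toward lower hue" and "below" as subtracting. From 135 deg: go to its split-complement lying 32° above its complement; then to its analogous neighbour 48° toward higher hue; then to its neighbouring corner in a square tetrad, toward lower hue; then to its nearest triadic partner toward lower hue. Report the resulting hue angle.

split-comp 32° ↑ +212°: 135 + 212 = 347°
analog 48° ↑ +48°: 347 + 48 = 395 → 395 − 360 = 35°
square ↓ −90°: 35 − 90 = -55 → -55 + 360 = 305°
triadic ↓ −120°: 305 − 120 = 185°

185°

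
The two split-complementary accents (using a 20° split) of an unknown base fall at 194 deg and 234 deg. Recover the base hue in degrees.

The accents sit 20° either side of the complement, so the complement is their short-arc midpoint on the wheel.
Short-arc midpoint of 194° and 234°: 214°.
Base is 180° from the complement: 214 − 180 = 34°

34°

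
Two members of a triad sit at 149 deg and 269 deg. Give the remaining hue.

29°

A triad spaces three hues 120° apart.
The full set is {29°, 149°, 269°}.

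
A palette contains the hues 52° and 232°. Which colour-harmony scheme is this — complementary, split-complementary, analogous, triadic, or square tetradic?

Sort the hues: 52°, 232°.
Successive gaps around the wheel: 180°, 180°.
Two hues 180° apart are complementary.

complementary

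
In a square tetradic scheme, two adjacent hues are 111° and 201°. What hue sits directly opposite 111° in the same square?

A square tetradic scheme places four hues 90° apart; opposite corners are 180° apart.
111 + 180 = 291°

291°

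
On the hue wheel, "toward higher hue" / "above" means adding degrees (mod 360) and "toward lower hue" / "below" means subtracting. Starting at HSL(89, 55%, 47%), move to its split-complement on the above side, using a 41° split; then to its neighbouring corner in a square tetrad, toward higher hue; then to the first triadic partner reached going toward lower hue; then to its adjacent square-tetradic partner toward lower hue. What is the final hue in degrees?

190°

+221° (split-comp 41° ↑): 89 + 221 = 310°
+90° (square ↑): 310 + 90 = 400 → 400 − 360 = 40°
−120° (triadic ↓): 40 − 120 = -80 → -80 + 360 = 280°
−90° (square ↓): 280 − 90 = 190°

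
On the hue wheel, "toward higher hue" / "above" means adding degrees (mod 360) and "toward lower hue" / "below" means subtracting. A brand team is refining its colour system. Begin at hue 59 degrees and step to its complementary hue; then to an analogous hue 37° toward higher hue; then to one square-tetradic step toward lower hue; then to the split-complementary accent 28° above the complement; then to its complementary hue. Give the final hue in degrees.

214°

complement +180°: 59 + 180 = 239°
analog 37° ↑ +37°: 239 + 37 = 276°
square ↓ −90°: 276 − 90 = 186°
split-comp 28° ↑ +208°: 186 + 208 = 394 → 394 − 360 = 34°
complement +180°: 34 + 180 = 214°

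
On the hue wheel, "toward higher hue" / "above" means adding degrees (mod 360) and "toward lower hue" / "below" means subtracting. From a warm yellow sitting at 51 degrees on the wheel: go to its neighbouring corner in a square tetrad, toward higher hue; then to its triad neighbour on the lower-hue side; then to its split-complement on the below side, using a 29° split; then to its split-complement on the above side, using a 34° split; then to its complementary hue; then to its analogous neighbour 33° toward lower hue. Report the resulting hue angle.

173°

+90° (square ↑): 51 + 90 = 141°
−120° (triadic ↓): 141 − 120 = 21°
+151° (split-comp 29° ↓): 21 + 151 = 172°
+214° (split-comp 34° ↑): 172 + 214 = 386 → 386 − 360 = 26°
+180° (complement): 26 + 180 = 206°
−33° (analog 33° ↓): 206 − 33 = 173°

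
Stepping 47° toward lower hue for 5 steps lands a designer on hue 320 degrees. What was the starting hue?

5 steps of 47° (toward lower hue) give a net shift of −235°.
Start = end − shift: 320 + 235 = 555 → 555 − 360 = 195°

195°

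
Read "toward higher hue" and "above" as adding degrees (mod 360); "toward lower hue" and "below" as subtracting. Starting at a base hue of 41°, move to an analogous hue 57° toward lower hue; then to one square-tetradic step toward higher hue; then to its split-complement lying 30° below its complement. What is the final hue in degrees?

224°

analog 57° ↓ −57°: 41 − 57 = -16 → -16 + 360 = 344°
square ↑ +90°: 344 + 90 = 434 → 434 − 360 = 74°
split-comp 30° ↓ +150°: 74 + 150 = 224°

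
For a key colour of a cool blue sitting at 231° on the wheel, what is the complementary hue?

The complement sits 180° across the wheel.
231 + 180 = 411 → 411 − 360 = 51°

51°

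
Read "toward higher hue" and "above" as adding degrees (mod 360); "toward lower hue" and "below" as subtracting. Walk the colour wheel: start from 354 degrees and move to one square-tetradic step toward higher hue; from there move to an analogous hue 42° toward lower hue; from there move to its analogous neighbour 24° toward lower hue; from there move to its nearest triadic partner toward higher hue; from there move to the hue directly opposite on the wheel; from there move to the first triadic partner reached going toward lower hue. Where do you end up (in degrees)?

198°

354 + 90 = 444 → 444 − 360 = 84°   (square ↑)
84 − 42 = 42°   (analog 42° ↓)
42 − 24 = 18°   (analog 24° ↓)
18 + 120 = 138°   (triadic ↑)
138 + 180 = 318°   (complement)
318 − 120 = 198°   (triadic ↓)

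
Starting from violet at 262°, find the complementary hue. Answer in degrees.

82°

262 + 180 = 442 → 442 − 360 = 82°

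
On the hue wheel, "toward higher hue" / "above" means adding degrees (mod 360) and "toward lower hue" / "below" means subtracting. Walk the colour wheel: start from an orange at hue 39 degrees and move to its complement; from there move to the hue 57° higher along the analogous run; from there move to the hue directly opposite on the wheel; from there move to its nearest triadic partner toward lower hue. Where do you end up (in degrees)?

+180° (complement): 39 + 180 = 219°
+57° (analog 57° ↑): 219 + 57 = 276°
+180° (complement): 276 + 180 = 456 → 456 − 360 = 96°
−120° (triadic ↓): 96 − 120 = -24 → -24 + 360 = 336°

336°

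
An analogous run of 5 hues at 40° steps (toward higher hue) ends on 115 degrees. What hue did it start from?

315°

4 steps of 40° (toward higher hue) give a net shift of +160°.
Start = end − shift: 115 − 160 = -45 → -45 + 360 = 315°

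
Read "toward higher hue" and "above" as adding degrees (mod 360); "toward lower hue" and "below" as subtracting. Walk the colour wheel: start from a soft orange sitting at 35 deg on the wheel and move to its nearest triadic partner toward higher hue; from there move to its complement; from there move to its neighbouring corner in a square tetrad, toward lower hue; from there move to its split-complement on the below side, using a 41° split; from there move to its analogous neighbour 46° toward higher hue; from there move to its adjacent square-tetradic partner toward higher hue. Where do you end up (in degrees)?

160°

triadic ↑ +120°: 35 + 120 = 155°
complement +180°: 155 + 180 = 335°
square ↓ −90°: 335 − 90 = 245°
split-comp 41° ↓ +139°: 245 + 139 = 384 → 384 − 360 = 24°
analog 46° ↑ +46°: 24 + 46 = 70°
square ↑ +90°: 70 + 90 = 160°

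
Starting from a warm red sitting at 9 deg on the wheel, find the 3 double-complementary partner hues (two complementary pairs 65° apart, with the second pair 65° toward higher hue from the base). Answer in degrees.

74°, 189° and 254°

A rectangular tetradic uses two complementary pairs 65° apart: offsets 0°, 65°, 180°, 245°.
9 + 65 = 74°
9 + 180 = 189°
9 + 245 = 254°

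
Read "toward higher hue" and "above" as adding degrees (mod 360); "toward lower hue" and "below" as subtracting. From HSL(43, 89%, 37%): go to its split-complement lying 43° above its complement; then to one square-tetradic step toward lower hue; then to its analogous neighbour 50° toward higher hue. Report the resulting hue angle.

226°

split-comp 43° ↑ +223°: 43 + 223 = 266°
square ↓ −90°: 266 − 90 = 176°
analog 50° ↑ +50°: 176 + 50 = 226°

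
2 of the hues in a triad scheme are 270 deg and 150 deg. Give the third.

30°

A triad places three hues 120° apart.
The full set through 150° is {30°, 150°, 270°}.
Given {150°, 270°}, the missing hue is 30°.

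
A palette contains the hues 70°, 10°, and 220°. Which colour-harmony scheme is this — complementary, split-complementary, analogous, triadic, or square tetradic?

split-complementary

Sort the hues: 10°, 70°, 220°.
Successive gaps around the wheel: 60°, 150°, 150°.
Two 150° gaps and one 60° gap — a base hue opposite a pair of accents 30° either side of its complement — is the split-complementary pattern.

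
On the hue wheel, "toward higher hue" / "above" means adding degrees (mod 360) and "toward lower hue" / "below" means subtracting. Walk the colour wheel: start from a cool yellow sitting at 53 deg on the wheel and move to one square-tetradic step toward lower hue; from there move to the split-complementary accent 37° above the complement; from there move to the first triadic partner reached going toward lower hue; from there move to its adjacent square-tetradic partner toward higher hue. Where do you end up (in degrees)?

150°

−90° (square ↓): 53 − 90 = -37 → -37 + 360 = 323°
+217° (split-comp 37° ↑): 323 + 217 = 540 → 540 − 360 = 180°
−120° (triadic ↓): 180 − 120 = 60°
+90° (square ↑): 60 + 90 = 150°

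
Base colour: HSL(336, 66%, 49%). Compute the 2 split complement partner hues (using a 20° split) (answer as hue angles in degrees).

136° and 176°

Complement of 336 degrees: 336 + 180 = 516 → 516 − 360 = 156°
156 − 20 = 136°
156 + 20 = 176°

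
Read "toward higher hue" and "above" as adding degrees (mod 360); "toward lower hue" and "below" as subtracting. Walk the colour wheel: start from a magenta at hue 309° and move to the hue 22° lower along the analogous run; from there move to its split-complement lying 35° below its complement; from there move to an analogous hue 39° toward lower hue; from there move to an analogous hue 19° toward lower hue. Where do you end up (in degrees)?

−22° (analog 22° ↓): 309 − 22 = 287°
+145° (split-comp 35° ↓): 287 + 145 = 432 → 432 − 360 = 72°
−39° (analog 39° ↓): 72 − 39 = 33°
−19° (analog 19° ↓): 33 − 19 = 14°

14°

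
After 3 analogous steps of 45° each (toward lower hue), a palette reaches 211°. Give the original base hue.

346°

3 steps of 45° (toward lower hue) give a net shift of −135°.
Start = end − shift: 211 + 135 = 346°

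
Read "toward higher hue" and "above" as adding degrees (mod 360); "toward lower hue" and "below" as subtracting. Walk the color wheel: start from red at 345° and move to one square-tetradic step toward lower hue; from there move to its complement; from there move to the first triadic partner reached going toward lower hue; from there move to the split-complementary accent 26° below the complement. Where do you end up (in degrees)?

109°

square ↓ −90°: 345 − 90 = 255°
complement +180°: 255 + 180 = 435 → 435 − 360 = 75°
triadic ↓ −120°: 75 − 120 = -45 → -45 + 360 = 315°
split-comp 26° ↓ +154°: 315 + 154 = 469 → 469 − 360 = 109°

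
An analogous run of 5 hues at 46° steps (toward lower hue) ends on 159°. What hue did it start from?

343°

4 steps of 46° (toward lower hue) give a net shift of −184°.
Start = end − shift: 159 + 184 = 343°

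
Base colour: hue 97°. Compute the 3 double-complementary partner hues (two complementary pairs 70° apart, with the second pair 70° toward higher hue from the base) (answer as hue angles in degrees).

A rectangular tetradic uses two complementary pairs 70° apart: offsets 0°, 70°, 180°, 250°.
97 + 70 = 167°
97 + 180 = 277°
97 + 250 = 347°

167°, 277° and 347°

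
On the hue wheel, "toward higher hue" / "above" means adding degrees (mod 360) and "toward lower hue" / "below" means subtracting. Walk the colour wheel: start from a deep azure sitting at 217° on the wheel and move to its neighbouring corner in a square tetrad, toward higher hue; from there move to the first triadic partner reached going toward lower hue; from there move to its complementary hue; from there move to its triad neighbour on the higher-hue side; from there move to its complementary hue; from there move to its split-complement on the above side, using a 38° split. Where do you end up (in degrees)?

165°

217 + 90 = 307°   (square ↑)
307 − 120 = 187°   (triadic ↓)
187 + 180 = 367 → 367 − 360 = 7°   (complement)
7 + 120 = 127°   (triadic ↑)
127 + 180 = 307°   (complement)
307 + 218 = 525 → 525 − 360 = 165°   (split-comp 38° ↑)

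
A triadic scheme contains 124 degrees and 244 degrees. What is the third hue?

4°

A triad spaces three hues 120° apart.
The full set is {4°, 124°, 244°}.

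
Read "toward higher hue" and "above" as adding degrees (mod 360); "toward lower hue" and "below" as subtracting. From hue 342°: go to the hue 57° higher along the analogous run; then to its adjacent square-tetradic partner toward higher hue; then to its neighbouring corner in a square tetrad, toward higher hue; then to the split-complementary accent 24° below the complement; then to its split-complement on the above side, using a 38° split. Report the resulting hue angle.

233°

+57° (analog 57° ↑): 342 + 57 = 399 → 399 − 360 = 39°
+90° (square ↑): 39 + 90 = 129°
+90° (square ↑): 129 + 90 = 219°
+156° (split-comp 24° ↓): 219 + 156 = 375 → 375 − 360 = 15°
+218° (split-comp 38° ↑): 15 + 218 = 233°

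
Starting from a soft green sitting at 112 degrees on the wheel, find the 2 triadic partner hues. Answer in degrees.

A triad places three hues 120° apart.
112 + 120 = 232°
112 + 240 = 352°

232° and 352°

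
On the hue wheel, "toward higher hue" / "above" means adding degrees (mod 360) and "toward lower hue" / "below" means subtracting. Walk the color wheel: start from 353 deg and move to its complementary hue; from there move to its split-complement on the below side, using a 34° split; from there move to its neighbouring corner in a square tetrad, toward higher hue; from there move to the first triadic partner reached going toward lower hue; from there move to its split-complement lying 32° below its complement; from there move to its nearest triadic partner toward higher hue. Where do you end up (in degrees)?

complement +180°: 353 + 180 = 533 → 533 − 360 = 173°
split-comp 34° ↓ +146°: 173 + 146 = 319°
square ↑ +90°: 319 + 90 = 409 → 409 − 360 = 49°
triadic ↓ −120°: 49 − 120 = -71 → -71 + 360 = 289°
split-comp 32° ↓ +148°: 289 + 148 = 437 → 437 − 360 = 77°
triadic ↑ +120°: 77 + 120 = 197°

197°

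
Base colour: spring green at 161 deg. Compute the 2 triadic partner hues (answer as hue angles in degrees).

A triad places three hues 120° apart.
161 + 120 = 281°
161 + 240 = 401 → 401 − 360 = 41°

281° and 41°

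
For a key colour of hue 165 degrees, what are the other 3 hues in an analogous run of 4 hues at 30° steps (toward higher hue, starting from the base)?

Analogous hues sit every 30° along the wheel.
165 + 30 = 195°
165 + 60 = 225°
165 + 90 = 255°

195°, 225°, 255°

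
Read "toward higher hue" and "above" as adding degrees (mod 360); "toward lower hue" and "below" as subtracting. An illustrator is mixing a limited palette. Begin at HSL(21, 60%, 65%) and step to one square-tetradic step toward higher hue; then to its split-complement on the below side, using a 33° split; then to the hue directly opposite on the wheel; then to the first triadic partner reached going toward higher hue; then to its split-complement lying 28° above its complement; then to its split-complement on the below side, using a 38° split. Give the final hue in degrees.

188°

21 + 90 = 111°   (square ↑)
111 + 147 = 258°   (split-comp 33° ↓)
258 + 180 = 438 → 438 − 360 = 78°   (complement)
78 + 120 = 198°   (triadic ↑)
198 + 208 = 406 → 406 − 360 = 46°   (split-comp 28° ↑)
46 + 142 = 188°   (split-comp 38° ↓)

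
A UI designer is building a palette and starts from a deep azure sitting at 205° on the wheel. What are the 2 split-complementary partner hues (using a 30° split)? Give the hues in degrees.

Split-complementary hues sit 30° either side of the complement.
Complement of 205°: 205 + 180 = 385 → 385 − 360 = 25°
25 − 30 = -5 → -5 + 360 = 355°
25 + 30 = 55°

355° and 55°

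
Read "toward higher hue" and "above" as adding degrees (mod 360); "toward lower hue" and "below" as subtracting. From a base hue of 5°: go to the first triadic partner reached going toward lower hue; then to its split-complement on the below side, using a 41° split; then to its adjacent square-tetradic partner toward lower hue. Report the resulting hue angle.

−120° (triadic ↓): 5 − 120 = -115 → -115 + 360 = 245°
+139° (split-comp 41° ↓): 245 + 139 = 384 → 384 − 360 = 24°
−90° (square ↓): 24 − 90 = -66 → -66 + 360 = 294°

294°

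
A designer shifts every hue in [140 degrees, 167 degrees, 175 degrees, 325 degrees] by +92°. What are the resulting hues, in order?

140 + 92 = 232°
167 + 92 = 259°
175 + 92 = 267°
325 + 92 = 417 → 417 − 360 = 57°

232°, 259°, 267°, 57°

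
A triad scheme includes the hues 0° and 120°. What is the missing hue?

240°

A triad places three hues 120° apart.
The full set through 0° is {0°, 120°, 240°}.
Given {0°, 120°}, the missing hue is 240°.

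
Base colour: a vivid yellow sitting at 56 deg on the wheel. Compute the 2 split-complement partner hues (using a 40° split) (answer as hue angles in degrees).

196° and 276°

Split-complementary hues sit 40° either side of the complement.
Complement of 56 deg: 56 + 180 = 236°
236 − 40 = 196°
236 + 40 = 276°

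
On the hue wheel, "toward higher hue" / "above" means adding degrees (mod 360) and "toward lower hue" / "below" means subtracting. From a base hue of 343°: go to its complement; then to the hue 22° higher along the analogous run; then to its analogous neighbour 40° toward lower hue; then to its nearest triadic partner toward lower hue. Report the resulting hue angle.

25°

complement +180°: 343 + 180 = 523 → 523 − 360 = 163°
analog 22° ↑ +22°: 163 + 22 = 185°
analog 40° ↓ −40°: 185 − 40 = 145°
triadic ↓ −120°: 145 − 120 = 25°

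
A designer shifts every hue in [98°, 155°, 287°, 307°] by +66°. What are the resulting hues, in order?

164°, 221°, 353°, 13°

98 + 66 = 164°
155 + 66 = 221°
287 + 66 = 353°
307 + 66 = 373 → 373 − 360 = 13°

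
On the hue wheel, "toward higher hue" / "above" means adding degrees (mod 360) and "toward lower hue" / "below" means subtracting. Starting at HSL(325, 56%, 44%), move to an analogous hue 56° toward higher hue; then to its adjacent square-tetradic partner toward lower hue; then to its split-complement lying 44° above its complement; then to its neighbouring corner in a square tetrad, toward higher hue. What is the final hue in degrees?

325 + 56 = 381 → 381 − 360 = 21°   (analog 56° ↑)
21 − 90 = -69 → -69 + 360 = 291°   (square ↓)
291 + 224 = 515 → 515 − 360 = 155°   (split-comp 44° ↑)
155 + 90 = 245°   (square ↑)

245°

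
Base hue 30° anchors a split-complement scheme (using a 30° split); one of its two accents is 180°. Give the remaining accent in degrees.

240°

Split-complementary hues sit 30° either side of the complement.
Complement of the base 30°: 30 + 180 = 210°
The given accent 180° is 30° one side of 210°; the other accent sits 30° the other side: 210 + 30 = 240°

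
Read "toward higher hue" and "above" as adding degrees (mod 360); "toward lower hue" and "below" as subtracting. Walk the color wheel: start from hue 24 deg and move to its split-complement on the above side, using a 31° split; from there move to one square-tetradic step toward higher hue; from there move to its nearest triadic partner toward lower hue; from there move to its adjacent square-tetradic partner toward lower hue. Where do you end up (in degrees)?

split-comp 31° ↑ +211°: 24 + 211 = 235°
square ↑ +90°: 235 + 90 = 325°
triadic ↓ −120°: 325 − 120 = 205°
square ↓ −90°: 205 − 90 = 115°

115°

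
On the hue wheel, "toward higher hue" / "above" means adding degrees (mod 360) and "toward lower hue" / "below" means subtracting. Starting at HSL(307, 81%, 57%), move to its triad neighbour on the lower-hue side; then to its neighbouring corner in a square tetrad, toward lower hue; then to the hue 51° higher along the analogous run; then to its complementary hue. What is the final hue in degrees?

328°

triadic ↓ −120°: 307 − 120 = 187°
square ↓ −90°: 187 − 90 = 97°
analog 51° ↑ +51°: 97 + 51 = 148°
complement +180°: 148 + 180 = 328°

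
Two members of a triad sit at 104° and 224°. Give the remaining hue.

344°

A triad spaces three hues 120° apart.
The full set is {104°, 224°, 344°}.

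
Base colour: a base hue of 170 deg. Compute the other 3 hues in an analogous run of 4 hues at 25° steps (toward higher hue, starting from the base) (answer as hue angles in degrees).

195°, 220°, 245°

170 + 25 = 195°
170 + 50 = 220°
170 + 75 = 245°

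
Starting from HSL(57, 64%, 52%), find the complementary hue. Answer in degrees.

The complement sits 180° across the wheel.
57 + 180 = 237°

237°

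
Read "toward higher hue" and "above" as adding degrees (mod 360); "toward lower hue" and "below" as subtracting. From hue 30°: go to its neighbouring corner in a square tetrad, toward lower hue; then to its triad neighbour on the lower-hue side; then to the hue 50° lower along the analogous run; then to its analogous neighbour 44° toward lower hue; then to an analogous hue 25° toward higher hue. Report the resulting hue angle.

111°

square ↓ −90°: 30 − 90 = -60 → -60 + 360 = 300°
triadic ↓ −120°: 300 − 120 = 180°
analog 50° ↓ −50°: 180 − 50 = 130°
analog 44° ↓ −44°: 130 − 44 = 86°
analog 25° ↑ +25°: 86 + 25 = 111°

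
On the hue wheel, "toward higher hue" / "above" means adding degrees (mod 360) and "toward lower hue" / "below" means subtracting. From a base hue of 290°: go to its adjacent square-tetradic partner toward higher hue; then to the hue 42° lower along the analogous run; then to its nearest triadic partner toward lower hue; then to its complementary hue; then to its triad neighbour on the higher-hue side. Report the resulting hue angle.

290 + 90 = 380 → 380 − 360 = 20°   (square ↑)
20 − 42 = -22 → -22 + 360 = 338°   (analog 42° ↓)
338 − 120 = 218°   (triadic ↓)
218 + 180 = 398 → 398 − 360 = 38°   (complement)
38 + 120 = 158°   (triadic ↑)

158°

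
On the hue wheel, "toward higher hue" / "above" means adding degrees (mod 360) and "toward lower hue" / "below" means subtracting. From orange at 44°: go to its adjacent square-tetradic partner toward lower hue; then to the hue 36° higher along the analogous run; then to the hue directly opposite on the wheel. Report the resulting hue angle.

170°

square ↓ −90°: 44 − 90 = -46 → -46 + 360 = 314°
analog 36° ↑ +36°: 314 + 36 = 350°
complement +180°: 350 + 180 = 530 → 530 − 360 = 170°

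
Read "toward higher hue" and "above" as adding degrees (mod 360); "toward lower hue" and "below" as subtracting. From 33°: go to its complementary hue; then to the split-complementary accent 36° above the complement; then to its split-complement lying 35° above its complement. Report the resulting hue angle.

284°

33 + 180 = 213°   (complement)
213 + 216 = 429 → 429 − 360 = 69°   (split-comp 36° ↑)
69 + 215 = 284°   (split-comp 35° ↑)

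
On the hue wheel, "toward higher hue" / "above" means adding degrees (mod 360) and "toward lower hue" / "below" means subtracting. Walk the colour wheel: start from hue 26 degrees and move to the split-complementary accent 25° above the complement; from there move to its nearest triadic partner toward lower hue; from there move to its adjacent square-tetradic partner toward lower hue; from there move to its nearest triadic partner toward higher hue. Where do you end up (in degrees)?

141°

split-comp 25° ↑ +205°: 26 + 205 = 231°
triadic ↓ −120°: 231 − 120 = 111°
square ↓ −90°: 111 − 90 = 21°
triadic ↑ +120°: 21 + 120 = 141°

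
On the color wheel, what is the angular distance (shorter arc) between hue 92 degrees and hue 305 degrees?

147°

|92 − 305| = 213.
The shorter arc is 360 − 213 = 147°.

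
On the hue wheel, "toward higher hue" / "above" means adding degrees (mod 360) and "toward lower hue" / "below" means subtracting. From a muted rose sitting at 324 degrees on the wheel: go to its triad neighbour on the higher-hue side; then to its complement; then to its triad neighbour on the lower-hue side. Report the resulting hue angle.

324 + 120 = 444 → 444 − 360 = 84°   (triadic ↑)
84 + 180 = 264°   (complement)
264 − 120 = 144°   (triadic ↓)

144°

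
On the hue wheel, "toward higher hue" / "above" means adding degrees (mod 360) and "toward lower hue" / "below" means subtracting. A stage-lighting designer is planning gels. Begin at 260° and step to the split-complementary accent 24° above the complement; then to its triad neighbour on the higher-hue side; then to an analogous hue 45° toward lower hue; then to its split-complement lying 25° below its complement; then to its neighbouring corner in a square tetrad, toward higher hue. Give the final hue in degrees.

64°

260 + 204 = 464 → 464 − 360 = 104°   (split-comp 24° ↑)
104 + 120 = 224°   (triadic ↑)
224 − 45 = 179°   (analog 45° ↓)
179 + 155 = 334°   (split-comp 25° ↓)
334 + 90 = 424 → 424 − 360 = 64°   (square ↑)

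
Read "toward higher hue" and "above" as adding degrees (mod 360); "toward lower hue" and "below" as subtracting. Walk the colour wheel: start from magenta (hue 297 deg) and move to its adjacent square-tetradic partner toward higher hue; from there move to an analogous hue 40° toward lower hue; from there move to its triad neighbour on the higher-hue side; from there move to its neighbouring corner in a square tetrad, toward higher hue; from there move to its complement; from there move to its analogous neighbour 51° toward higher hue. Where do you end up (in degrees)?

68°

+90° (square ↑): 297 + 90 = 387 → 387 − 360 = 27°
−40° (analog 40° ↓): 27 − 40 = -13 → -13 + 360 = 347°
+120° (triadic ↑): 347 + 120 = 467 → 467 − 360 = 107°
+90° (square ↑): 107 + 90 = 197°
+180° (complement): 197 + 180 = 377 → 377 − 360 = 17°
+51° (analog 51° ↑): 17 + 51 = 68°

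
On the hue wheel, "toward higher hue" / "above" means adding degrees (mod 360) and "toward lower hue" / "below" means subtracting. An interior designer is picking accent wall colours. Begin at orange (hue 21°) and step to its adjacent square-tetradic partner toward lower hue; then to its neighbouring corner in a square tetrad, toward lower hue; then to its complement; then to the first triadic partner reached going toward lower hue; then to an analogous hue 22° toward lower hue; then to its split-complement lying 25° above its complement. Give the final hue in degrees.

square ↓ −90°: 21 − 90 = -69 → -69 + 360 = 291°
square ↓ −90°: 291 − 90 = 201°
complement +180°: 201 + 180 = 381 → 381 − 360 = 21°
triadic ↓ −120°: 21 − 120 = -99 → -99 + 360 = 261°
analog 22° ↓ −22°: 261 − 22 = 239°
split-comp 25° ↑ +205°: 239 + 205 = 444 → 444 − 360 = 84°

84°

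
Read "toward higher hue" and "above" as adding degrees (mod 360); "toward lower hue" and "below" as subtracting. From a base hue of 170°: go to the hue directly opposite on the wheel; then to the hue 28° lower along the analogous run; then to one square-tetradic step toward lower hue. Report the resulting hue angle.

232°

complement +180°: 170 + 180 = 350°
analog 28° ↓ −28°: 350 − 28 = 322°
square ↓ −90°: 322 − 90 = 232°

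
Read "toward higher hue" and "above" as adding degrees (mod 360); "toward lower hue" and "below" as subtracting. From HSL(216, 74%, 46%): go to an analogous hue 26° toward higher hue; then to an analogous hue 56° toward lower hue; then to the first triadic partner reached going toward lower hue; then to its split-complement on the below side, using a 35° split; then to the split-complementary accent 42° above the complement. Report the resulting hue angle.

73°

analog 26° ↑ +26°: 216 + 26 = 242°
analog 56° ↓ −56°: 242 − 56 = 186°
triadic ↓ −120°: 186 − 120 = 66°
split-comp 35° ↓ +145°: 66 + 145 = 211°
split-comp 42° ↑ +222°: 211 + 222 = 433 → 433 − 360 = 73°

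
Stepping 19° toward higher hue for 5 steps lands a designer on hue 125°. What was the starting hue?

5 steps of 19° (toward higher hue) give a net shift of +95°.
Start = end − shift: 125 − 95 = 30°

30°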